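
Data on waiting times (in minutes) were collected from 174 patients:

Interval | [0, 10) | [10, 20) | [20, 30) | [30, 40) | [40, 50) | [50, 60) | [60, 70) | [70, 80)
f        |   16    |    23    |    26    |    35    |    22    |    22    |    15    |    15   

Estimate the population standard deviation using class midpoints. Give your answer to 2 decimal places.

Midpoints: 5, 15, 25, 35, 45, 55, 65, 75
n = 174, Σfm = 6600, mean = 37.9310
Σfm² = 323550
Σf(m − x̄)² = Σfm² − (Σfm)²/n = 323550 − 6600²/174 = 73205.1724
Population variance = 73205.1724 / 174 = 420.7194
Standard deviation = √420.7194 = 20.5114

20.51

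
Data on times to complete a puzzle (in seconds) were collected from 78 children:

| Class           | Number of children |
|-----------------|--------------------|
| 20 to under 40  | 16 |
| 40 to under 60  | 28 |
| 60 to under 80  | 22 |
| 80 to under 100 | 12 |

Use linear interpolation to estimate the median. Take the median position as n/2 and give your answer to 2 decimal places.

Cumulative frequencies: 16, 44, 66, 78
n = 78; position = n/2 = 39.
This falls in the class 40 to under 60: L = 40, F = 16, f = 28, h = 20.
Median ≈ 40 + ((39 − 16) / 28) × 20 = 56.4286

56.43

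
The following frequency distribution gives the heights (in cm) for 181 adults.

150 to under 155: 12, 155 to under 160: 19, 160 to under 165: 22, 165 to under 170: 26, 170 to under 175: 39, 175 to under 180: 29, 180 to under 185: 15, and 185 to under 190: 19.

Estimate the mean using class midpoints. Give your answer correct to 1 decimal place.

170.9

Midpoints: 152.5, 157.5, 162.5, 167.5, 172.5, 177.5, 182.5, 187.5
Σfm = 12×152.5 + 19×157.5 + 22×162.5 + 26×167.5 + 39×172.5 + 29×177.5 + 15×182.5 + 19×187.5 = 30927.5
n = Σf = 181
Mean = 30927.5 / 181 = 170.8702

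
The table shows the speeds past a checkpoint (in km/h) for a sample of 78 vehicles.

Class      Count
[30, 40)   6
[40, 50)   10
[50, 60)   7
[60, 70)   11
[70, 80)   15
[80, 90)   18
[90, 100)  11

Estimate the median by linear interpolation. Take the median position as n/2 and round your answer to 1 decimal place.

Cumulative frequencies: 6, 16, 23, 34, 49, 67, 78
n = 78; position = n/2 = 39.
This falls in the class [70, 80): L = 70, F = 34, f = 15, h = 10.
Median ≈ 70 + ((39 − 34) / 15) × 10 = 73.3333

73.3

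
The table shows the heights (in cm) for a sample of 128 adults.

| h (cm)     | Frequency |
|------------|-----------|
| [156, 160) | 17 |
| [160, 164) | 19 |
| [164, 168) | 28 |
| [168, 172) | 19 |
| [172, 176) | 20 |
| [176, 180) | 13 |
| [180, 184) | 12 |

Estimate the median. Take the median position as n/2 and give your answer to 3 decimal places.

Cumulative frequencies: 17, 36, 64, 83, 103, 116, 128
n = 128; position = n/2 = 64.
This falls in the class [164, 168): L = 164, F = 36, f = 28, h = 4.
Median ≈ 164 + ((64 − 36) / 28) × 4 = 168.0000

168.000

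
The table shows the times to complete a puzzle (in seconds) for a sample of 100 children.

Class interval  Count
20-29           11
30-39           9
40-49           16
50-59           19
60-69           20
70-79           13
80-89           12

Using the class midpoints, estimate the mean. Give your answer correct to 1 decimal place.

Midpoints: 24.5, 34.5, 44.5, 54.5, 64.5, 74.5, 84.5
Σfm = 11×24.5 + 9×34.5 + 16×44.5 + 19×54.5 + 20×64.5 + 13×74.5 + 12×84.5 = 5600
n = Σf = 100
Mean = 5600 / 100 = 56.0000

56.0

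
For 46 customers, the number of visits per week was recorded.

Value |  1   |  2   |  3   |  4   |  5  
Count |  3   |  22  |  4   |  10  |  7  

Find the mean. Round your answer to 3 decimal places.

2.913

Values: 1, 2, 3, 4, 5
Σfx = 3×1 + 22×2 + 4×3 + 10×4 + 7×5 = 134
n = Σf = 46
Mean = 134 / 46 = 2.9130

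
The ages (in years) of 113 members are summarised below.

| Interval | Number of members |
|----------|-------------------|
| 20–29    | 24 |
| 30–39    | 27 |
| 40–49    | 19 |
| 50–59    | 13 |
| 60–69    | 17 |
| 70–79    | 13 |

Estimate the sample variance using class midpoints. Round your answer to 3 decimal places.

285.651

Midpoints: 24.5, 34.5, 44.5, 54.5, 64.5, 74.5
n = 113, Σfm = 5138.5, mean = 45.4735
Σfm² = 265658.25
Σf(m − x̄)² = Σfm² − (Σfm)²/n = 265658.25 − 5138.5²/113 = 31992.9204
Sample variance = 31992.9204 / 112 = 285.6511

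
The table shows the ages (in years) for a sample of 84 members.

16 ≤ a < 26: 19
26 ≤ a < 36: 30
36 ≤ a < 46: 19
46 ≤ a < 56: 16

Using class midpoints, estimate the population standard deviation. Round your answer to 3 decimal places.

Midpoints: 21, 31, 41, 51
n = 84, Σfm = 2924, mean = 34.8095
Σfm² = 110764
Σf(m − x̄)² = Σfm² − (Σfm)²/n = 110764 − 2924²/84 = 8980.9524
Population variance = 8980.9524 / 84 = 106.9161
Standard deviation = √106.9161 = 10.3400

10.340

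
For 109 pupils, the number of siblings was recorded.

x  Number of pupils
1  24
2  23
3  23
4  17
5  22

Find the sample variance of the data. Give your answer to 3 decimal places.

2.066

Values: 1, 2, 3, 4, 5
n = 109, Σfx = 317, mean = 2.9083
Σfx² = 1145
Σf(x − x̄)² = Σfx² − (Σfx)²/n = 1145 − 317²/109 = 223.0826
Sample variance = 223.0826 / 108 = 2.0656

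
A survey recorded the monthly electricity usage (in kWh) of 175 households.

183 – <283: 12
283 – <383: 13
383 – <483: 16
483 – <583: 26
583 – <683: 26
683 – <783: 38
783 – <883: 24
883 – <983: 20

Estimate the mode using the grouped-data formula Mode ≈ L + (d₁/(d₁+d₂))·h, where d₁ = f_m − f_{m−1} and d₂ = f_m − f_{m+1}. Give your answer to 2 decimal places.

729.15

Modal class: 683 – <783 (highest frequency 38).
d₁ = 38 − 26 = 12, d₂ = 38 − 24 = 14
Mode ≈ 683 + (12/(12+14)) × 100 = 683 + 46.1538 = 729.1538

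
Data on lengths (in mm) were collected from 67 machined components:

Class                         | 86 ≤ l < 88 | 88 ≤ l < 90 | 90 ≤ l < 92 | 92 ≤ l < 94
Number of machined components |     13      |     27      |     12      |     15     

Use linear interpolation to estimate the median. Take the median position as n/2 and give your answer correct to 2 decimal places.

Cumulative frequencies: 13, 40, 52, 67
n = 67; position = n/2 = 33.5.
This falls in the class 88 ≤ l < 90: L = 88, F = 13, f = 27, h = 2.
Median ≈ 88 + ((33.5 − 13) / 27) × 2 = 89.5185

89.52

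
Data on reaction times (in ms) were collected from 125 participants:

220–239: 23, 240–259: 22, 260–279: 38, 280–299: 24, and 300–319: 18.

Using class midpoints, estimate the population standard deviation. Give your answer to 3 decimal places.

25.891

Midpoints: 229.5, 249.5, 269.5, 289.5, 309.5
n = 125, Σfm = 33527.5, mean = 268.2200
Σfm² = 9076541.25
Σf(m − x̄)² = Σfm² − (Σfm)²/n = 9076541.25 − 33527.5²/125 = 83795.2000
Population variance = 83795.2000 / 125 = 670.3616
Standard deviation = √670.3616 = 25.8913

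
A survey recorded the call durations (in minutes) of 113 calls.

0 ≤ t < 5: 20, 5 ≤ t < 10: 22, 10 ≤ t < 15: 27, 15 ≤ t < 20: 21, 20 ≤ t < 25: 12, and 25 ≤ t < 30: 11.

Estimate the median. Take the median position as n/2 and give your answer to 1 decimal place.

Cumulative frequencies: 20, 42, 69, 90, 102, 113
n = 113; position = n/2 = 56.5.
This falls in the class 10 ≤ t < 15: L = 10, F = 42, f = 27, h = 5.
Median ≈ 10 + ((56.5 − 42) / 27) × 5 = 12.6852

12.7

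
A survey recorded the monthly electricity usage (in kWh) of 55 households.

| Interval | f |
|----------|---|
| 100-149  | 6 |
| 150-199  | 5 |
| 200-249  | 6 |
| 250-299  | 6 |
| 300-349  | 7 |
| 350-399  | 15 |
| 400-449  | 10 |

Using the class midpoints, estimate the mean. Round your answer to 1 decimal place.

Midpoints: 124.5, 174.5, 224.5, 274.5, 324.5, 374.5, 424.5
Σfm = 6×124.5 + 5×174.5 + 6×224.5 + 6×274.5 + 7×324.5 + 15×374.5 + 10×424.5 = 16747.5
n = Σf = 55
Mean = 16747.5 / 55 = 304.5000

304.5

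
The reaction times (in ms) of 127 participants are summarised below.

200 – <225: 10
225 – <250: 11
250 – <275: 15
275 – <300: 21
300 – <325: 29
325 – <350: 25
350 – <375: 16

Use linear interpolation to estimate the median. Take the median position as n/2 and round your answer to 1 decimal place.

305.6

Cumulative frequencies: 10, 21, 36, 57, 86, 111, 127
n = 127; position = n/2 = 63.5.
This falls in the class 300 – <325: L = 300, F = 57, f = 29, h = 25.
Median ≈ 300 + ((63.5 − 57) / 29) × 25 = 305.6034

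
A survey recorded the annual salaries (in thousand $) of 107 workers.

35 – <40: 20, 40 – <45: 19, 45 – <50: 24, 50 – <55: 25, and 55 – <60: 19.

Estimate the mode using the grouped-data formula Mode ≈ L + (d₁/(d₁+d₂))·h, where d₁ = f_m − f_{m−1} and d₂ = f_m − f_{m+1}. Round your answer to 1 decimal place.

50.7

Modal class: 50 – <55 (highest frequency 25).
d₁ = 25 − 24 = 1, d₂ = 25 − 19 = 6
Mode ≈ 50 + (1/(1+6)) × 5 = 50 + 0.7143 = 50.7143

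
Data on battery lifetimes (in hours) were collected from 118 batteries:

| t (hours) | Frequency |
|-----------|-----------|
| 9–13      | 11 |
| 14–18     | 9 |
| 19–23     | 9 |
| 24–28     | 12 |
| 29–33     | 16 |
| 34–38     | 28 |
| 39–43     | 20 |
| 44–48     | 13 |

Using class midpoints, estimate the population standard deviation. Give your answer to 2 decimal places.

Midpoints: 11, 16, 21, 26, 31, 36, 41, 46
n = 118, Σfm = 3688, mean = 31.2542
Σfm² = 128508
Σf(m − x̄)² = Σfm² − (Σfm)²/n = 128508 − 3688²/118 = 13242.3729
Population variance = 13242.3729 / 118 = 112.2235
Standard deviation = √112.2235 = 10.5936

10.59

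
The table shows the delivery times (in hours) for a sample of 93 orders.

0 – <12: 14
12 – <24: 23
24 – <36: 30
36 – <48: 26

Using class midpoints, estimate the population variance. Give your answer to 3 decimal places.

152.175

Midpoints: 6, 18, 30, 42
n = 93, Σfm = 2490, mean = 26.7742
Σfm² = 80820
Σf(m − x̄)² = Σfm² − (Σfm)²/n = 80820 − 2490²/93 = 14152.2581
Population variance = 14152.2581 / 93 = 152.1748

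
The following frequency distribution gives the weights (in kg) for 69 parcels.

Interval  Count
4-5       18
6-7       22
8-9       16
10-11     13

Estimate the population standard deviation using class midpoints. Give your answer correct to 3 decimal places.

Midpoints: 4.5, 6.5, 8.5, 10.5
n = 69, Σfm = 496.5, mean = 7.1957
Σfm² = 3883.25
Σf(m − x̄)² = Σfm² − (Σfm)²/n = 3883.25 − 496.5²/69 = 310.6087
Population variance = 310.6087 / 69 = 4.5016
Standard deviation = √4.5016 = 2.1217

2.122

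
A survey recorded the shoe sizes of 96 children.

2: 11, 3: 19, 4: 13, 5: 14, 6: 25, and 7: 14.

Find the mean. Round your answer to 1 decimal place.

4.7

Values: 2, 3, 4, 5, 6, 7
Σfx = 11×2 + 19×3 + 13×4 + 14×5 + 25×6 + 14×7 = 449
n = Σf = 96
Mean = 449 / 96 = 4.6771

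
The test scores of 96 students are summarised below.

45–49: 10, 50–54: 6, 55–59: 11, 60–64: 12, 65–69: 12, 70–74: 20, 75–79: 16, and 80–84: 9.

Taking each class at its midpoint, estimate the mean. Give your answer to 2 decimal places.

Midpoints: 47, 52, 57, 62, 67, 72, 77, 82
Σfm = 10×47 + 6×52 + 11×57 + 12×62 + 12×67 + 20×72 + 16×77 + 9×82 = 6367
n = Σf = 96
Mean = 6367 / 96 = 66.3229

66.32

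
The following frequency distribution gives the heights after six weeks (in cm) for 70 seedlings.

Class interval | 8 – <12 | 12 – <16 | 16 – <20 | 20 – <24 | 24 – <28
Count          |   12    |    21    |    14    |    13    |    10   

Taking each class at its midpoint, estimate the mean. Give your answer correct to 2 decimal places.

17.31

Midpoints: 10, 14, 18, 22, 26
Σfm = 12×10 + 21×14 + 14×18 + 13×22 + 10×26 = 1212
n = Σf = 70
Mean = 1212 / 70 = 17.3143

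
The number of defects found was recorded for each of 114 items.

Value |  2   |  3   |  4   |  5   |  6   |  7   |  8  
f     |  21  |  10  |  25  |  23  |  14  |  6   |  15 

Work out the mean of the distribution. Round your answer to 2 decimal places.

Values: 2, 3, 4, 5, 6, 7, 8
Σfx = 21×2 + 10×3 + 25×4 + 23×5 + 14×6 + 6×7 + 15×8 = 533
n = Σf = 114
Mean = 533 / 114 = 4.6754

4.68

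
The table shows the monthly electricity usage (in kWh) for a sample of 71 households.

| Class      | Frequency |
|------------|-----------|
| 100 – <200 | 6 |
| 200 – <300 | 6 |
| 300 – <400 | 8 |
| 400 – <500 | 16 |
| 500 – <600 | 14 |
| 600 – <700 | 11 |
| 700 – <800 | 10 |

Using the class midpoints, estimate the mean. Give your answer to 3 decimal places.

489.437

Midpoints: 150, 250, 350, 450, 550, 650, 750
Σfm = 6×150 + 6×250 + 8×350 + 16×450 + 14×550 + 11×650 + 10×750 = 34750
n = Σf = 71
Mean = 34750 / 71 = 489.4366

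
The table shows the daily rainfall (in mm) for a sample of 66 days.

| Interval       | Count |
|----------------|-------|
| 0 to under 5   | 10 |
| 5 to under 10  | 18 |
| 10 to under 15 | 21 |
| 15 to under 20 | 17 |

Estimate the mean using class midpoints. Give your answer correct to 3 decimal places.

10.909

Midpoints: 2.5, 7.5, 12.5, 17.5
Σfm = 10×2.5 + 18×7.5 + 21×12.5 + 17×17.5 = 720
n = Σf = 66
Mean = 720 / 66 = 10.9091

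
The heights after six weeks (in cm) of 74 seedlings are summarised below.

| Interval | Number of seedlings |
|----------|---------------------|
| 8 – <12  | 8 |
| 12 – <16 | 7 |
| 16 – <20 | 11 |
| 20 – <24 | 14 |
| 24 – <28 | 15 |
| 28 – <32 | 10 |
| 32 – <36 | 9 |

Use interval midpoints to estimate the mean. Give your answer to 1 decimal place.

22.7

Midpoints: 10, 14, 18, 22, 26, 30, 34
Σfm = 8×10 + 7×14 + 11×18 + 14×22 + 15×26 + 10×30 + 9×34 = 1680
n = Σf = 74
Mean = 1680 / 74 = 22.7027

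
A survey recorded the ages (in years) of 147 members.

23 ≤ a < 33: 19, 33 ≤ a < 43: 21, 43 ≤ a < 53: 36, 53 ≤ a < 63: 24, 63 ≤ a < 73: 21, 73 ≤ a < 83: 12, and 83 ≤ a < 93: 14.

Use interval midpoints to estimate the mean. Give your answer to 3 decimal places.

54.735

Midpoints: 28, 38, 48, 58, 68, 78, 88
Σfm = 19×28 + 21×38 + 36×48 + 24×58 + 21×68 + 12×78 + 14×88 = 8046
n = Σf = 147
Mean = 8046 / 147 = 54.7347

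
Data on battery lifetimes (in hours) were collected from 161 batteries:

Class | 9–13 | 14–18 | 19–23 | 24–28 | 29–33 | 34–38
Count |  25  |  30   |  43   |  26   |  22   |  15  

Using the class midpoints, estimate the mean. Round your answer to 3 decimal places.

22.087

Midpoints: 11, 16, 21, 26, 31, 36
Σfm = 25×11 + 30×16 + 43×21 + 26×26 + 22×31 + 15×36 = 3556
n = Σf = 161
Mean = 3556 / 161 = 22.0870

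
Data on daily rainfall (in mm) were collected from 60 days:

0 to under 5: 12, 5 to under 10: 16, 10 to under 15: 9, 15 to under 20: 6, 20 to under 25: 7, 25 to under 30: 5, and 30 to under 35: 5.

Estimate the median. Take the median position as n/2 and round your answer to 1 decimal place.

11.1

Cumulative frequencies: 12, 28, 37, 43, 50, 55, 60
n = 60; position = n/2 = 30.
This falls in the class 10 to under 15: L = 10, F = 28, f = 9, h = 5.
Median ≈ 10 + ((30 − 28) / 9) × 5 = 11.1111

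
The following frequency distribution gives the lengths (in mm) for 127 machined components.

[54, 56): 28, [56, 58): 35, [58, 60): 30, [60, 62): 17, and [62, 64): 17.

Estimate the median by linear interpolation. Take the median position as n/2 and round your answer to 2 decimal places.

58.03

Cumulative frequencies: 28, 63, 93, 110, 127
n = 127; position = n/2 = 63.5.
This falls in the class [58, 60): L = 58, F = 63, f = 30, h = 2.
Median ≈ 58 + ((63.5 − 63) / 30) × 2 = 58.0333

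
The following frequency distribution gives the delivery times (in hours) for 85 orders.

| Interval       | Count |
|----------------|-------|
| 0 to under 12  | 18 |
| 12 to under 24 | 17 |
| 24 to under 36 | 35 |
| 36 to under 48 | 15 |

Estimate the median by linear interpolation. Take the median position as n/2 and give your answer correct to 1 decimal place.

Cumulative frequencies: 18, 35, 70, 85
n = 85; position = n/2 = 42.5.
This falls in the class 24 to under 36: L = 24, F = 35, f = 35, h = 12.
Median ≈ 24 + ((42.5 − 35) / 35) × 12 = 26.5714

26.6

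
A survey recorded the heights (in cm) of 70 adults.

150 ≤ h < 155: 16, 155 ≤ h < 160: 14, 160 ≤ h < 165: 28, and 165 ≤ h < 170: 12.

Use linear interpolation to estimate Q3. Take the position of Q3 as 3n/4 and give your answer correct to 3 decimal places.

164.018

Cumulative frequencies: 16, 30, 58, 70
n = 70; position = 3n/4 = 52.5.
This falls in the class 160 ≤ h < 165: L = 160, F = 30, f = 28, h = 5.
Upper quartile ≈ 160 + ((52.5 − 30) / 28) × 5 = 164.0179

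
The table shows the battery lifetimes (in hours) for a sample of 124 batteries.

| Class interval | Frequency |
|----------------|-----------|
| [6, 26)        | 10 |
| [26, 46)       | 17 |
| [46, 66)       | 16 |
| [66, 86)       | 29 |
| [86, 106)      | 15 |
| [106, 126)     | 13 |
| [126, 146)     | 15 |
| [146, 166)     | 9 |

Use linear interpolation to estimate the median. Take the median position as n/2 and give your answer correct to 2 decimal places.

79.10

Cumulative frequencies: 10, 27, 43, 72, 87, 100, 115, 124
n = 124; position = n/2 = 62.
This falls in the class [66, 86): L = 66, F = 43, f = 29, h = 20.
Median ≈ 66 + ((62 − 43) / 29) × 20 = 79.1034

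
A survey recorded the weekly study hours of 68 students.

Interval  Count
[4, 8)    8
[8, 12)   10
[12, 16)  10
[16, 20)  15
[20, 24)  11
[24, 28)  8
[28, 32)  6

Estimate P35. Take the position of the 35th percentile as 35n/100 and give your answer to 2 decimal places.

Cumulative frequencies: 8, 18, 28, 43, 54, 62, 68
n = 68; position = 35n/100 = 23.8.
This falls in the class [12, 16): L = 12, F = 18, f = 10, h = 4.
35th percentile ≈ 12 + ((23.8 − 18) / 10) × 4 = 14.3200

14.32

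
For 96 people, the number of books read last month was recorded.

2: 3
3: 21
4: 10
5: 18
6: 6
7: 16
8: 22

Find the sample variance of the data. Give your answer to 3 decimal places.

Values: 2, 3, 4, 5, 6, 7, 8
n = 96, Σfx = 523, mean = 5.4479
Σfx² = 3219
Σf(x − x̄)² = Σfx² − (Σfx)²/n = 3219 − 523²/96 = 369.7396
Sample variance = 369.7396 / 95 = 3.8920

3.892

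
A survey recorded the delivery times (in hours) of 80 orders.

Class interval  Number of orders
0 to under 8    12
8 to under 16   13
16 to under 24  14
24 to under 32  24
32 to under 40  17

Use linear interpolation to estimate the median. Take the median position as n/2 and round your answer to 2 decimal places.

Cumulative frequencies: 12, 25, 39, 63, 80
n = 80; position = n/2 = 40.
This falls in the class 24 to under 32: L = 24, F = 39, f = 24, h = 8.
Median ≈ 24 + ((40 − 39) / 24) × 8 = 24.3333

24.33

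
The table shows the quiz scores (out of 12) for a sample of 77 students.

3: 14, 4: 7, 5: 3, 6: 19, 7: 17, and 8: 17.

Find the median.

6

Cumulative frequencies: 14, 21, 24, 43, 60, 77
n = 77, so the median is the value in position (n+1)/2 = 39.
Position 39 falls at value 6.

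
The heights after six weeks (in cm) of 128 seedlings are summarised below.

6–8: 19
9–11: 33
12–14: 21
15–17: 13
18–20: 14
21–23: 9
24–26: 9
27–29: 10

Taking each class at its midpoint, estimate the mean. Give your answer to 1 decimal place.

14.9

Midpoints: 7, 10, 13, 16, 19, 22, 25, 28
Σfm = 19×7 + 33×10 + 21×13 + 13×16 + 14×19 + 9×22 + 9×25 + 10×28 = 1913
n = Σf = 128
Mean = 1913 / 128 = 14.9453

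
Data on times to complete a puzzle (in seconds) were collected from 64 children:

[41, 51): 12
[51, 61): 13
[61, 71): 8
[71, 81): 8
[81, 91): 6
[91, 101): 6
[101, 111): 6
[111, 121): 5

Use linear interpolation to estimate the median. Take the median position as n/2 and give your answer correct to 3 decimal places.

69.750

Cumulative frequencies: 12, 25, 33, 41, 47, 53, 59, 64
n = 64; position = n/2 = 32.
This falls in the class [61, 71): L = 61, F = 25, f = 8, h = 10.
Median ≈ 61 + ((32 − 25) / 8) × 10 = 69.7500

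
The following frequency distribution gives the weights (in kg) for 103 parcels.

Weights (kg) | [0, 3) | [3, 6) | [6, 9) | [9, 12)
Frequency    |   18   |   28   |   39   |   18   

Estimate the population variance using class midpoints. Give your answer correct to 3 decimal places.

Midpoints: 1.5, 4.5, 7.5, 10.5
n = 103, Σfm = 634.5, mean = 6.1602
Σfm² = 4785.75
Σf(m − x̄)² = Σfm² − (Σfm)²/n = 4785.75 − 634.5²/103 = 877.1068
Population variance = 877.1068 / 103 = 8.5156

8.516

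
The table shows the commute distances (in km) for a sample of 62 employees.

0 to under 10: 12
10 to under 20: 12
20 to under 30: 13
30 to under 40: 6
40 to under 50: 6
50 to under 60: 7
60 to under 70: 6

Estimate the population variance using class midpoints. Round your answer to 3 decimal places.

Midpoints: 5, 15, 25, 35, 45, 55, 65
n = 62, Σfm = 1820, mean = 29.3548
Σfm² = 77150
Σf(m − x̄)² = Σfm² − (Σfm)²/n = 77150 − 1820²/62 = 23724.1935
Population variance = 23724.1935 / 62 = 382.6483

382.648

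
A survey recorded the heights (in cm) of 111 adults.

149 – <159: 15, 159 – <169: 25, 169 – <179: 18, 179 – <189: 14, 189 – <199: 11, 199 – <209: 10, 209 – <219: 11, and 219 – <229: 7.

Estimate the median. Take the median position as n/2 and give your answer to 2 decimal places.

177.61

Cumulative frequencies: 15, 40, 58, 72, 83, 93, 104, 111
n = 111; position = n/2 = 55.5.
This falls in the class 169 – <179: L = 169, F = 40, f = 18, h = 10.
Median ≈ 169 + ((55.5 − 40) / 18) × 10 = 177.6111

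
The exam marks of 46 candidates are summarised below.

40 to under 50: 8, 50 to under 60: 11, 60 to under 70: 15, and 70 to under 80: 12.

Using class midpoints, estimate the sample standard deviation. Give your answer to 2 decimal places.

10.55

Midpoints: 45, 55, 65, 75
n = 46, Σfm = 2840, mean = 61.7391
Σfm² = 180350
Σf(m − x̄)² = Σfm² − (Σfm)²/n = 180350 − 2840²/46 = 5010.8696
Sample variance = 5010.8696 / 45 = 111.3527
Standard deviation = √111.3527 = 10.5524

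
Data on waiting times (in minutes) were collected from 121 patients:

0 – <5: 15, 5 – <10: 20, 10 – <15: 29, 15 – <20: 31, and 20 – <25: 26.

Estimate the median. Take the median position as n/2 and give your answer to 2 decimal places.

Cumulative frequencies: 15, 35, 64, 95, 121
n = 121; position = n/2 = 60.5.
This falls in the class 10 – <15: L = 10, F = 35, f = 29, h = 5.
Median ≈ 10 + ((60.5 − 35) / 29) × 5 = 14.3966

14.40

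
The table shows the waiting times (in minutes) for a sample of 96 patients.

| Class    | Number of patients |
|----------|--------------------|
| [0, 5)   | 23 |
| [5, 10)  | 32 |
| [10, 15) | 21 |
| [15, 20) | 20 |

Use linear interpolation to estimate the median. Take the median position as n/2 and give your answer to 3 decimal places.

8.906

Cumulative frequencies: 23, 55, 76, 96
n = 96; position = n/2 = 48.
This falls in the class [5, 10): L = 5, F = 23, f = 32, h = 5.
Median ≈ 5 + ((48 − 23) / 32) × 5 = 8.9062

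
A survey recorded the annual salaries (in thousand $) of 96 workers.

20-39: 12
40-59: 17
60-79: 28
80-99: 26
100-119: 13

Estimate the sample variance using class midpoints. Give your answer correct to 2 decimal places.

Midpoints: 29.5, 49.5, 69.5, 89.5, 109.5
n = 96, Σfm = 6892, mean = 71.7917
Σfm² = 551484
Σf(m − x̄)² = Σfm² − (Σfm)²/n = 551484 − 6892²/96 = 56695.8333
Sample variance = 56695.8333 / 95 = 596.7982

596.80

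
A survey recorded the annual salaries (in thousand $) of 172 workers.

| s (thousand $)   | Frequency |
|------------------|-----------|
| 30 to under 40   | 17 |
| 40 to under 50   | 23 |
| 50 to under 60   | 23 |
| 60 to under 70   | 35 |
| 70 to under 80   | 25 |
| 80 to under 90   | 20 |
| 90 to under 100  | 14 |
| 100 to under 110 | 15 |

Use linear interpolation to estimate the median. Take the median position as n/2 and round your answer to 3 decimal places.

66.571

Cumulative frequencies: 17, 40, 63, 98, 123, 143, 157, 172
n = 172; position = n/2 = 86.
This falls in the class 60 to under 70: L = 60, F = 63, f = 35, h = 10.
Median ≈ 60 + ((86 − 63) / 35) × 10 = 66.5714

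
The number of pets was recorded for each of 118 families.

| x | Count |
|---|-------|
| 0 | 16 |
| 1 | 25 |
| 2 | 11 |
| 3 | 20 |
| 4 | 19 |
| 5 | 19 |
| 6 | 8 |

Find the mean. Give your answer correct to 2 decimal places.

Values: 0, 1, 2, 3, 4, 5, 6
Σfx = 16×0 + 25×1 + 11×2 + 20×3 + 19×4 + 19×5 + 8×6 = 326
n = Σf = 118
Mean = 326 / 118 = 2.7627

2.76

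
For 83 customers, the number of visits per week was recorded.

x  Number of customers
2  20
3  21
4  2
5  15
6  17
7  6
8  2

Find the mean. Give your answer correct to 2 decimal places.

4.17

Values: 2, 3, 4, 5, 6, 7, 8
Σfx = 20×2 + 21×3 + 2×4 + 15×5 + 17×6 + 6×7 + 2×8 = 346
n = Σf = 83
Mean = 346 / 83 = 4.1687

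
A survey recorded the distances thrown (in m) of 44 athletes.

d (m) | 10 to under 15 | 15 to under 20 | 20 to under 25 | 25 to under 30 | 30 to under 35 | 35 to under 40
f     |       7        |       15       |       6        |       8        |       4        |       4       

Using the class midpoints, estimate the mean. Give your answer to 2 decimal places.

Midpoints: 12.5, 17.5, 22.5, 27.5, 32.5, 37.5
Σfm = 7×12.5 + 15×17.5 + 6×22.5 + 8×27.5 + 4×32.5 + 4×37.5 = 985
n = Σf = 44
Mean = 985 / 44 = 22.3864

22.39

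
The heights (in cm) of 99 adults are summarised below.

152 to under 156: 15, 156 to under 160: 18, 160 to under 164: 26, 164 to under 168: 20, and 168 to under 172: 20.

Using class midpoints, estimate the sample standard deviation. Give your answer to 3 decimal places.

Midpoints: 154, 158, 162, 166, 170
n = 99, Σfm = 16086, mean = 162.4848
Σfm² = 2616556
Σf(m − x̄)² = Σfm² − (Σfm)²/n = 2616556 − 16086²/99 = 2824.7273
Sample variance = 2824.7273 / 98 = 28.8237
Standard deviation = √28.8237 = 5.3688

5.369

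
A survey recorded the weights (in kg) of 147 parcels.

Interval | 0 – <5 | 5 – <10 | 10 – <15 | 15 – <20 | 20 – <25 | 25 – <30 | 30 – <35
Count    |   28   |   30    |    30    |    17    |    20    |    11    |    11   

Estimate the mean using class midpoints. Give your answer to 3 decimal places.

14.133

Midpoints: 2.5, 7.5, 12.5, 17.5, 22.5, 27.5, 32.5
Σfm = 28×2.5 + 30×7.5 + 30×12.5 + 17×17.5 + 20×22.5 + 11×27.5 + 11×32.5 = 2077.5
n = Σf = 147
Mean = 2077.5 / 147 = 14.1327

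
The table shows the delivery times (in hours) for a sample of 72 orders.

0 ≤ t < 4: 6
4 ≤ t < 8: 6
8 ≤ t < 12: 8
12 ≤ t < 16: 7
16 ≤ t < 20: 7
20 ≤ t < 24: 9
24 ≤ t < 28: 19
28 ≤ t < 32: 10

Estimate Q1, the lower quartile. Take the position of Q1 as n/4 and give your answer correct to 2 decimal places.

11.00

Cumulative frequencies: 6, 12, 20, 27, 34, 43, 62, 72
n = 72; position = n/4 = 18.
This falls in the class 8 ≤ t < 12: L = 8, F = 12, f = 8, h = 4.
Lower quartile ≈ 8 + ((18 − 12) / 8) × 4 = 11.0000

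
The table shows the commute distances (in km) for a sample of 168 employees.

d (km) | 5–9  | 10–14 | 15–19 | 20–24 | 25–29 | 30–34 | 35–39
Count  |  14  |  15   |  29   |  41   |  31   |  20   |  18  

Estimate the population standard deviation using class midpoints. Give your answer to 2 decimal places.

Midpoints: 7, 12, 17, 22, 27, 32, 37
n = 168, Σfm = 3816, mean = 22.7143
Σfm² = 98792
Σf(m − x̄)² = Σfm² − (Σfm)²/n = 98792 − 3816²/168 = 12114.2857
Population variance = 12114.2857 / 168 = 72.1088
Standard deviation = √72.1088 = 8.4917

8.49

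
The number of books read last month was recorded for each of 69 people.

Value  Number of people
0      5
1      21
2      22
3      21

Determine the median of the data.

2

Cumulative frequencies: 5, 26, 48, 69
n = 69, so the median is the value in position (n+1)/2 = 35.
Position 35 falls at value 2.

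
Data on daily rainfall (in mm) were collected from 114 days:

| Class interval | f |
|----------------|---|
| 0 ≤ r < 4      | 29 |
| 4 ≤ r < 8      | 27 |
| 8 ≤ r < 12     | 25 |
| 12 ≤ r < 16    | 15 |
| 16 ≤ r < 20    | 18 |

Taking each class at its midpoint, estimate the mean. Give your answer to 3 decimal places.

8.807

Midpoints: 2, 6, 10, 14, 18
Σfm = 29×2 + 27×6 + 25×10 + 15×14 + 18×18 = 1004
n = Σf = 114
Mean = 1004 / 114 = 8.8070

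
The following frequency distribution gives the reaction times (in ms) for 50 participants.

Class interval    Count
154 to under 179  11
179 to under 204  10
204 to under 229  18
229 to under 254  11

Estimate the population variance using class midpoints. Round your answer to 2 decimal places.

702.25

Midpoints: 166.5, 191.5, 216.5, 241.5
n = 50, Σfm = 10300, mean = 206.0000
Σfm² = 2156912.5
Σf(m − x̄)² = Σfm² − (Σfm)²/n = 2156912.5 − 10300²/50 = 35112.5000
Population variance = 35112.5000 / 50 = 702.2500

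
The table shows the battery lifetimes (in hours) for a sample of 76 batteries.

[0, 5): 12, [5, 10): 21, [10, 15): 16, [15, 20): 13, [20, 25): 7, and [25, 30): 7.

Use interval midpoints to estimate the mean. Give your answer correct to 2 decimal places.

12.70

Midpoints: 2.5, 7.5, 12.5, 17.5, 22.5, 27.5
Σfm = 12×2.5 + 21×7.5 + 16×12.5 + 13×17.5 + 7×22.5 + 7×27.5 = 965
n = Σf = 76
Mean = 965 / 76 = 12.6974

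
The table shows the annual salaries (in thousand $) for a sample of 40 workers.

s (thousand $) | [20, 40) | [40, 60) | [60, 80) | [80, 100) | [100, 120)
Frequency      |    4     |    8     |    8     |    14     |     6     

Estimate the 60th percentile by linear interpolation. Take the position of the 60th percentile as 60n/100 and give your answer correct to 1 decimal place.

85.7

Cumulative frequencies: 4, 12, 20, 34, 40
n = 40; position = 60n/100 = 24.
This falls in the class [80, 100): L = 80, F = 20, f = 14, h = 20.
60th percentile ≈ 80 + ((24 − 20) / 14) × 20 = 85.7143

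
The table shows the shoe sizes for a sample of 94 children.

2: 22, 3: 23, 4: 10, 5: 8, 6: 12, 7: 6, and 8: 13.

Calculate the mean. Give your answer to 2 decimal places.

4.37

Values: 2, 3, 4, 5, 6, 7, 8
Σfx = 22×2 + 23×3 + 10×4 + 8×5 + 12×6 + 6×7 + 13×8 = 411
n = Σf = 94
Mean = 411 / 94 = 4.3723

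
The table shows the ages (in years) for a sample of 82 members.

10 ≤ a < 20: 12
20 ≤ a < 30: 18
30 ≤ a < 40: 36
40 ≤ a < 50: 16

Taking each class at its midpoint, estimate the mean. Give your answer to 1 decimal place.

31.8

Midpoints: 15, 25, 35, 45
Σfm = 12×15 + 18×25 + 36×35 + 16×45 = 2610
n = Σf = 82
Mean = 2610 / 82 = 31.8293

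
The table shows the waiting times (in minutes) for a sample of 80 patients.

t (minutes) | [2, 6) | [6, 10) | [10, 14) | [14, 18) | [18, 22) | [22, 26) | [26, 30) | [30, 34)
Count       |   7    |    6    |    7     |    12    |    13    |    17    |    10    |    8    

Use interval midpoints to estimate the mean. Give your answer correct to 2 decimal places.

19.45

Midpoints: 4, 8, 12, 16, 20, 24, 28, 32
Σfm = 7×4 + 6×8 + 7×12 + 12×16 + 13×20 + 17×24 + 10×28 + 8×32 = 1556
n = Σf = 80
Mean = 1556 / 80 = 19.4500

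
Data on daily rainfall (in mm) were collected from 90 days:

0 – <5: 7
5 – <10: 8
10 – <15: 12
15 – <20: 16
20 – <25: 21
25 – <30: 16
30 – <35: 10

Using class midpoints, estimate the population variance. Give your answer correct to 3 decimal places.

Midpoints: 2.5, 7.5, 12.5, 17.5, 22.5, 27.5, 32.5
n = 90, Σfm = 1745, mean = 19.3889
Σfm² = 40562.5
Σf(m − x̄)² = Σfm² − (Σfm)²/n = 40562.5 − 1745²/90 = 6728.8889
Population variance = 6728.8889 / 90 = 74.7654

74.765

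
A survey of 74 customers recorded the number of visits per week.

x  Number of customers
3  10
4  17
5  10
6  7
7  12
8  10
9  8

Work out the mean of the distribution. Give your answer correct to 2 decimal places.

Values: 3, 4, 5, 6, 7, 8, 9
Σfx = 10×3 + 17×4 + 10×5 + 7×6 + 12×7 + 10×8 + 8×9 = 426
n = Σf = 74
Mean = 426 / 74 = 5.7568

5.76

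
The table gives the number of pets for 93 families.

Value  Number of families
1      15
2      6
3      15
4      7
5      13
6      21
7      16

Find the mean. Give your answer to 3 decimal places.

4.333

Values: 1, 2, 3, 4, 5, 6, 7
Σfx = 15×1 + 6×2 + 15×3 + 7×4 + 13×5 + 21×6 + 16×7 = 403
n = Σf = 93
Mean = 403 / 93 = 4.3333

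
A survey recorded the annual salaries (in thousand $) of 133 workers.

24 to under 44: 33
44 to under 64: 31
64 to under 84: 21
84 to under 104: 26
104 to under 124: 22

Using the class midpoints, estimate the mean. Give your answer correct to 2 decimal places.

Midpoints: 34, 54, 74, 94, 114
Σfm = 33×34 + 31×54 + 21×74 + 26×94 + 22×114 = 9302
n = Σf = 133
Mean = 9302 / 133 = 69.9398

69.94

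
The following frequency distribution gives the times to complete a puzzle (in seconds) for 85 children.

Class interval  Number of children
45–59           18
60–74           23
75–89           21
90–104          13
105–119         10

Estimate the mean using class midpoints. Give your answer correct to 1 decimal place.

Midpoints: 52, 67, 82, 97, 112
Σfm = 18×52 + 23×67 + 21×82 + 13×97 + 10×112 = 6580
n = Σf = 85
Mean = 6580 / 85 = 77.4118

77.4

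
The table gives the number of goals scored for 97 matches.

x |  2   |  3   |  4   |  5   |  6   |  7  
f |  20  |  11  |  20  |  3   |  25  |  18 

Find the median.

4

Cumulative frequencies: 20, 31, 51, 54, 79, 97
n = 97, so the median is the value in position (n+1)/2 = 49.
Position 49 falls at value 4.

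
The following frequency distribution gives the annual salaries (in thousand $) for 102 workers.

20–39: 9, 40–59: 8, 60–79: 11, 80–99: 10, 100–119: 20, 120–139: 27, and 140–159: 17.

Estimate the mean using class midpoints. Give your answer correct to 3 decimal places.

Midpoints: 29.5, 49.5, 69.5, 89.5, 109.5, 129.5, 149.5
Σfm = 9×29.5 + 8×49.5 + 11×69.5 + 10×89.5 + 20×109.5 + 27×129.5 + 17×149.5 = 10549
n = Σf = 102
Mean = 10549 / 102 = 103.4216

103.422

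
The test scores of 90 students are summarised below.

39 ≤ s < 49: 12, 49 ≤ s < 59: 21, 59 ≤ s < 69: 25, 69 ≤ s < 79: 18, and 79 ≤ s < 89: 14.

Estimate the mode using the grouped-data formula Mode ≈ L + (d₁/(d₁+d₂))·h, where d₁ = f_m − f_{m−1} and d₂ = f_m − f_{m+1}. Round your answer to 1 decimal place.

Modal class: 59 ≤ s < 69 (highest frequency 25).
d₁ = 25 − 21 = 4, d₂ = 25 − 18 = 7
Mode ≈ 59 + (4/(4+7)) × 10 = 59 + 3.6364 = 62.6364

62.6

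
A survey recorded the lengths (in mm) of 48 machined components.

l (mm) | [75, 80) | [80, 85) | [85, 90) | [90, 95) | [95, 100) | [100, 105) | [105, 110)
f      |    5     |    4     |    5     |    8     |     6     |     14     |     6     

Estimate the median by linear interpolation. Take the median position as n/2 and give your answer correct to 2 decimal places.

96.67

Cumulative frequencies: 5, 9, 14, 22, 28, 42, 48
n = 48; position = n/2 = 24.
This falls in the class [95, 100): L = 95, F = 22, f = 6, h = 5.
Median ≈ 95 + ((24 − 22) / 6) × 5 = 96.6667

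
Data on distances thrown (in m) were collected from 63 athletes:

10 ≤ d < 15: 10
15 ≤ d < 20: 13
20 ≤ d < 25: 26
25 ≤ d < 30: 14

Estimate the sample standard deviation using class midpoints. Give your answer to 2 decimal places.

Midpoints: 12.5, 17.5, 22.5, 27.5
n = 63, Σfm = 1322.5, mean = 20.9921
Σfm² = 29293.75
Σf(m − x̄)² = Σfm² − (Σfm)²/n = 29293.75 − 1322.5²/63 = 1531.7460
Sample variance = 1531.7460 / 62 = 24.7056
Standard deviation = √24.7056 = 4.9705

4.97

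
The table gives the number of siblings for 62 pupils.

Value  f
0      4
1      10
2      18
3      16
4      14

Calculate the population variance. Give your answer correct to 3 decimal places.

1.405

Values: 0, 1, 2, 3, 4
n = 62, Σfx = 150, mean = 2.4194
Σfx² = 450
Σf(x − x̄)² = Σfx² − (Σfx)²/n = 450 − 150²/62 = 87.0968
Population variance = 87.0968 / 62 = 1.4048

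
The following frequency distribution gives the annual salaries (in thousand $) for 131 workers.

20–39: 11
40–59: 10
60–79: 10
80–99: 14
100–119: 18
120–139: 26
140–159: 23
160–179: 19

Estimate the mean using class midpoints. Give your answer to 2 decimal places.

Midpoints: 29.5, 49.5, 69.5, 89.5, 109.5, 129.5, 149.5, 169.5
Σfm = 11×29.5 + 10×49.5 + 10×69.5 + 14×89.5 + 18×109.5 + 26×129.5 + 23×149.5 + 19×169.5 = 14764.5
n = Σf = 131
Mean = 14764.5 / 131 = 112.7061

112.71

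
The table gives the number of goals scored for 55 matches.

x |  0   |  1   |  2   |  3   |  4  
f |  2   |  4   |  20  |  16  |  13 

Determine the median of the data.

3

Cumulative frequencies: 2, 6, 26, 42, 55
n = 55, so the median is the value in position (n+1)/2 = 28.
Position 28 falls at value 3.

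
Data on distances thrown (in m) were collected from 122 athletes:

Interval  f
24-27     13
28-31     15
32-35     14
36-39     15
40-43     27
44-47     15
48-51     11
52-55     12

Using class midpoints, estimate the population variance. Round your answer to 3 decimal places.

71.371

Midpoints: 25.5, 29.5, 33.5, 37.5, 41.5, 45.5, 49.5, 53.5
n = 122, Σfm = 4795, mean = 39.3033
Σfm² = 197166.5
Σf(m − x̄)² = Σfm² − (Σfm)²/n = 197166.5 − 4795²/122 = 8707.2787
Population variance = 8707.2787 / 122 = 71.3711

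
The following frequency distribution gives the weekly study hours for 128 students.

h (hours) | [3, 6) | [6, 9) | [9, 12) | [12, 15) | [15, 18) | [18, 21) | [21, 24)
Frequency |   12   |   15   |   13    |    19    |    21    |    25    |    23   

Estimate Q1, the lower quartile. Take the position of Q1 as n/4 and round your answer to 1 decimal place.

10.2

Cumulative frequencies: 12, 27, 40, 59, 80, 105, 128
n = 128; position = n/4 = 32.
This falls in the class [9, 12): L = 9, F = 27, f = 13, h = 3.
Lower quartile ≈ 9 + ((32 − 27) / 13) × 3 = 10.1538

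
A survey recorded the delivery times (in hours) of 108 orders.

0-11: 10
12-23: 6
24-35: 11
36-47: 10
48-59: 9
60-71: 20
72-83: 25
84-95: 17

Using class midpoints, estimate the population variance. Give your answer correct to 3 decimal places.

709.469

Midpoints: 5.5, 17.5, 29.5, 41.5, 53.5, 65.5, 77.5, 89.5
n = 108, Σfm = 6150, mean = 56.9444
Σfm² = 426831
Σf(m − x̄)² = Σfm² − (Σfm)²/n = 426831 − 6150²/108 = 76622.6667
Population variance = 76622.6667 / 108 = 709.4691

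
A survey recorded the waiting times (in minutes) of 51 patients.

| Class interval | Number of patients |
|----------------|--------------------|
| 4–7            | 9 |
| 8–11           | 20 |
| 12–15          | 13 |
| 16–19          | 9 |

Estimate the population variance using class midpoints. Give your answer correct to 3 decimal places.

15.219

Midpoints: 5.5, 9.5, 13.5, 17.5
n = 51, Σfm = 572.5, mean = 11.2255
Σfm² = 7202.75
Σf(m − x̄)² = Σfm² − (Σfm)²/n = 7202.75 − 572.5²/51 = 776.1569
Population variance = 776.1569 / 51 = 15.2188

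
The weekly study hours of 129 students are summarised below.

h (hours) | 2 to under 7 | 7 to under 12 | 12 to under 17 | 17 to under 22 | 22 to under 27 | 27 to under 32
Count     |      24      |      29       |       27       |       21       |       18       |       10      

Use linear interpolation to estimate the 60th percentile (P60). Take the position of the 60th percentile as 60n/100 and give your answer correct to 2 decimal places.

16.52

Cumulative frequencies: 24, 53, 80, 101, 119, 129
n = 129; position = 60n/100 = 77.4.
This falls in the class 12 to under 17: L = 12, F = 53, f = 27, h = 5.
60th percentile ≈ 12 + ((77.4 − 53) / 27) × 5 = 16.5185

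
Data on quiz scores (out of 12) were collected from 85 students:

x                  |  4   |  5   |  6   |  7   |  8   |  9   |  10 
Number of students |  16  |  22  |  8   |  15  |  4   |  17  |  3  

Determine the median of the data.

6

Cumulative frequencies: 16, 38, 46, 61, 65, 82, 85
n = 85, so the median is the value in position (n+1)/2 = 43.
Position 43 falls at value 6.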